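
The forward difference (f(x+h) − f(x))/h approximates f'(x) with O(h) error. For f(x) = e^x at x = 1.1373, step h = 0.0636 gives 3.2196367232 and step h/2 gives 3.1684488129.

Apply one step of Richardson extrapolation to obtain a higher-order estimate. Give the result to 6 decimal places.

Leading term ∝ h^1; use weight 2 = 2^1.
Numerator 2*A(h/2) − A(h) = 2*3.1684488129 − 3.2196367232 = 3.1172609026
(2*3.1684488129 − 3.2196367232)/(2 − 1) = 3.1172609026

3.117261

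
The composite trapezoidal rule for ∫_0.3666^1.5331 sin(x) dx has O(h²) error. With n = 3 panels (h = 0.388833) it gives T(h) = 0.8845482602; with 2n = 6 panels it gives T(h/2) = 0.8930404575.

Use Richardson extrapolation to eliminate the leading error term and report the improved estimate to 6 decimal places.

Method order is 2; weight 2^2 = 4.
4·0.8930404575 = 3.5721618300; subtract 0.8845482602 → 2.6876135698
Denominator 4 − 1 = 3.
So the Richardson estimate is 0.8958711899.
Correction |R − A(h/2)| = 2.831e-03; gap |A(h/2) − A(h)| = 8.492e-03.

0.895871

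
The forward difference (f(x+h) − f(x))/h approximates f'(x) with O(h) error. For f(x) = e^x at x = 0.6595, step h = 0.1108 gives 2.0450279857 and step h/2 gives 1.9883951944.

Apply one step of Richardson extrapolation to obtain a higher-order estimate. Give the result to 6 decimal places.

1.931762

The method has order 1: 2^1 = 2.
Top: 2(1.9883951944) − (2.0450279857) = 1.9317624031
Divide by 2^1 − 1 = 1.
Extrapolated: 1.9317624031 / 1 = 1.9317624031
Gap between inputs: 5.663e-02; correction applied: −0.0566327913.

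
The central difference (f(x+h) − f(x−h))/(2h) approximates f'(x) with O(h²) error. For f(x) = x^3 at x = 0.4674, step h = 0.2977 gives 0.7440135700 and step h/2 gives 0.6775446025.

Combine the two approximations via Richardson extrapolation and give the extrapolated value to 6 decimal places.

0.655388

Leading term ∝ h^2; use weight 4 = 2^2.
Difference of the inputs: 0.6775446025 − 0.7440135700 = -0.0664689675
Correction (A(h/2) − A(h))/(4 − 1) = (-0.0664689675)/3 = -0.0221563225
R = A(h/2) + (A(h/2) − A(h))/3 = 0.6775446025 − 0.0221563225 = 0.6553882800
Gap between inputs: 6.647e-02; correction applied: −0.0221563225.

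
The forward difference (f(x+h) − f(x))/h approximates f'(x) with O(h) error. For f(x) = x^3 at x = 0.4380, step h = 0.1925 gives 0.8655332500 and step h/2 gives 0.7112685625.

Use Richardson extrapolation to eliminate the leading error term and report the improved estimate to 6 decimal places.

With r = 1 the leading error scales as h^1, so the weight is 2^1 = 2.
Top: 2(0.7112685625) − (0.8655332500) = 0.5570038750
0.5570038750 ÷ 1 = 0.5570038750

0.557004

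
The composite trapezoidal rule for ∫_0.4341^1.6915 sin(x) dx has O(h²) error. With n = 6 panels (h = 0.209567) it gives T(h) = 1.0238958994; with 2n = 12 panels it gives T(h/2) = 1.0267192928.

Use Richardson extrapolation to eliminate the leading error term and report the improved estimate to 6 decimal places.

With r = 2 the leading error scales as h^2, so the weight is 2^2 = 4.
A(h/2) − A(h) = 1.0267192928 − 1.0238958994 = 0.0028233934
Divide by 2^2 − 1 = 3: 0.0028233934/3 = 0.0009411311
R = 1.0267192928 + 0.0009411311 = 1.0276604239

1.027660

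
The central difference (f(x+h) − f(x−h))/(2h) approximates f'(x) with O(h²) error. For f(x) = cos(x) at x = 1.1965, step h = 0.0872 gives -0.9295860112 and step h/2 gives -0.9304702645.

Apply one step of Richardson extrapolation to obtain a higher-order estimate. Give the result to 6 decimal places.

-0.930765

Error is O(h^2); halving h shrinks it by 2^2 = 4.
Top: 4(-0.9304702645) − (-0.9295860112) = -2.7922950468
Extrapolated: (-2.7922950468) / 3 = -0.9307650156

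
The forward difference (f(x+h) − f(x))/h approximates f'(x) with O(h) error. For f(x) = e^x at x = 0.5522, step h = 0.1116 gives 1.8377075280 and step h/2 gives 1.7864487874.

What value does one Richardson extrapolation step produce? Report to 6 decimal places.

Leading term ∝ h^1; use weight 2 = 2^1.
2·1.7864487874 = 3.5728975748; 3.5728975748 − 1.8377075280 = 1.7351900468
R = 1.7351900468/1 = 1.7351900468
Gap between inputs: 5.126e-02; correction applied: −0.0512587406.

1.735190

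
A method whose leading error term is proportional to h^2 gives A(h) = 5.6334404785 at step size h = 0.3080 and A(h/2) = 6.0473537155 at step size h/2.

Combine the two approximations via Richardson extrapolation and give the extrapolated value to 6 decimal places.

6.185325

Leading term ∝ h^2; use weight 4 = 2^2.
Numerator 4 × A(h/2) − A(h) = 4 × 6.0473537155 − 5.6334404785 = 18.5559743835
Extrapolated: 18.5559743835 / 3 = 6.1853247945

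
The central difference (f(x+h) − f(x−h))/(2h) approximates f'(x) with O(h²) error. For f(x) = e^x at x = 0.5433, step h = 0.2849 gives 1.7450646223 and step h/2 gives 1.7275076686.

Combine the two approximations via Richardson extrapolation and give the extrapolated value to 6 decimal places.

1.721655

Method order is 2; weight 2^2 = 4.
2^2×A(h/2) = 6.9100306744; minus A(h) gives 5.1649660521.
Denominator 4 − 1 = 3.
R = 5.1649660521/3 = 1.7216553507
Correction |R − A(h/2)| = 5.852e-03; gap |A(h/2) − A(h)| = 1.756e-02.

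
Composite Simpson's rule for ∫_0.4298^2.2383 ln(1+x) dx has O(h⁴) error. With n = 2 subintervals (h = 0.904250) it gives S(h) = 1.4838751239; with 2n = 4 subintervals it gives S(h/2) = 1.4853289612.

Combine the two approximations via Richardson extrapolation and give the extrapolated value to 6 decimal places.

1.485426

r = 4, so 2^r = 16.
Top: 16(1.4853289612) − (1.4838751239) = 22.2813882553
Denominator 16 − 1 = 15.
So the Richardson estimate is 1.4854258837.
Correction |R − A(h/2)| = 9.692e-05; gap |A(h/2) − A(h)| = 1.454e-03.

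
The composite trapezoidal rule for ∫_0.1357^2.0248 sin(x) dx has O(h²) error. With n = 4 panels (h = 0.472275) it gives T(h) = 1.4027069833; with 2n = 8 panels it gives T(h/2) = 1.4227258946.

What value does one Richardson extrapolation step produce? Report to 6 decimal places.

1.429399

Error is O(h^2); halving h shrinks it by 2^2 = 4.
4×1.4227258946 − 1.4027069833 = 4.2881965951
4.2881965951 ÷ 3 = 1.4293988650
Gap between inputs: 2.002e-02; correction applied: +0.0066729704.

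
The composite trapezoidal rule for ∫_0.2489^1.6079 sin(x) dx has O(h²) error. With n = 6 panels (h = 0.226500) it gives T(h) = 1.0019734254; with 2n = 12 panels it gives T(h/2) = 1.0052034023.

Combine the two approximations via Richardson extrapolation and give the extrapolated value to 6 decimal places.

1.006280

Leading term ∝ h^2; use weight 4 = 2^2.
4×1.0052034023 = 4.0208136092; subtract 1.0019734254 → 3.0188401838
(4×1.0052034023 − 1.0019734254)/(4 − 1) = 1.0062800613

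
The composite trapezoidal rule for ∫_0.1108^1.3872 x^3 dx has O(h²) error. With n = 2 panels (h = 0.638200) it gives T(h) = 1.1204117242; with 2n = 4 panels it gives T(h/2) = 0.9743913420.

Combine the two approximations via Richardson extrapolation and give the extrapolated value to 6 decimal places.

The method has order 2: 2^2 = 4.
4 × 0.9743913420 = 3.8975653680; 3.8975653680 − 1.1204117242 = 2.7771536438
Divide by 2^2 − 1 = 3.
R = 2.7771536438/3 = 0.9257178813

0.925718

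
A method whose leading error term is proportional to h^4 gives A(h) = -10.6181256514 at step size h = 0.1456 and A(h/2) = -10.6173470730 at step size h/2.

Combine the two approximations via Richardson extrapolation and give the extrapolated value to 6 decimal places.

-10.617295

The method has order 4: 2^4 = 16.
Weighted: (-169.8775531680) − (-10.6181256514) = -159.2594275166
Extrapolated: (-159.2594275166) / 15 = -10.6172951678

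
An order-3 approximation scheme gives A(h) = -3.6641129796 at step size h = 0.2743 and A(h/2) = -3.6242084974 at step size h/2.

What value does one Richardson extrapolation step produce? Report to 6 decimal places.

-3.618508

The method has order 3: 2^3 = 8.
Difference of the inputs: -3.6242084974 − (-3.6641129796) = 0.0399044822
Correction (A(h/2) − A(h))/(8 − 1) = 0.0399044822/7 = 0.0057006403
R = -3.6242084974 + 0.0057006403 = -3.6185078571
Gap between inputs: 3.990e-02; correction applied: +0.0057006403.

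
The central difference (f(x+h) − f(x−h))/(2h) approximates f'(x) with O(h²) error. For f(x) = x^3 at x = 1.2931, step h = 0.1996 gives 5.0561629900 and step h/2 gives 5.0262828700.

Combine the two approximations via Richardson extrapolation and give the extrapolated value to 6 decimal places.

5.016323

With r = 2 the leading error scales as h^2, so the weight is 2^2 = 4.
Numerator 4*A(h/2) − A(h) = 4*5.0262828700 − 5.0561629900 = 15.0489684900
Divide by 2^2 − 1 = 3.
Extrapolated: 15.0489684900 / 3 = 5.0163228300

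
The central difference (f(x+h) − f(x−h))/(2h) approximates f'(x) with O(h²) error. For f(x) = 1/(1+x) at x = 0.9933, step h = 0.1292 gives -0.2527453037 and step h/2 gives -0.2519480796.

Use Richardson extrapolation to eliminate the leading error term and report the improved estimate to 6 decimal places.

With r = 2 the leading error scales as h^2, so the weight is 2^2 = 4.
Top: 4(-0.2519480796) − (-0.2527453037) = -0.7550470147
Denominator 4 − 1 = 3.
Result: -0.2516823382

-0.251682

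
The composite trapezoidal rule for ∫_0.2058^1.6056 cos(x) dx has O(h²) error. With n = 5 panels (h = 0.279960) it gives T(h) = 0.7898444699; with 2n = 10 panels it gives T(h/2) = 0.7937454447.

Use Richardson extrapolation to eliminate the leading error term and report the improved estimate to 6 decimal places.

0.795046

With r = 2 the leading error scales as h^2, so the weight is 2^2 = 4.
4·0.7937454447 = 3.1749817788; 3.1749817788 − 0.7898444699 = 2.3851373089
(4·0.7937454447 − 0.7898444699)/(4 − 1) = 0.7950457696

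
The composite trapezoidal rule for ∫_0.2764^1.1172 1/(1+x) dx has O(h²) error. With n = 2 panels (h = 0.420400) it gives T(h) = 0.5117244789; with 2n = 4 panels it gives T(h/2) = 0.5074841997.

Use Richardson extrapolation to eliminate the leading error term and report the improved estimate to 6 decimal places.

0.506071

Order 2 gives 2^r = 4 and 2^r − 1 = 3.
Numerator 4*A(h/2) − A(h) = 4*0.5074841997 − 0.5117244789 = 1.5182123199
Denominator 4 − 1 = 3.
(4*0.5074841997 − 0.5117244789)/(4 − 1) = 0.5060707733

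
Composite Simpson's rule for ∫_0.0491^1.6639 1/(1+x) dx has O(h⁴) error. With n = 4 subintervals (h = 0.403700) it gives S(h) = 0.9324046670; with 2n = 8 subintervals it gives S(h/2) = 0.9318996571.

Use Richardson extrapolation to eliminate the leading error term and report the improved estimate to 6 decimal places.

0.931866

r = 4: numerator weight 16, denominator 15.
Weighted: 14.9103945136 − 0.9324046670 = 13.9779898466
Denominator 16 − 1 = 15.
R = 13.9779898466/15 = 0.9318659898
Correction |R − A(h/2)| = 3.367e-05; gap |A(h/2) − A(h)| = 5.050e-04.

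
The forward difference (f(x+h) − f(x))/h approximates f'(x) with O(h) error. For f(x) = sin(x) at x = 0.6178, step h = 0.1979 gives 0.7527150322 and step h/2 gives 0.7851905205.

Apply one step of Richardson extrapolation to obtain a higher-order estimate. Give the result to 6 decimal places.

With r = 1 the leading error scales as h^1, so the weight is 2^1 = 2.
Weighted: 1.5703810410 − 0.7527150322 = 0.8176660088
R = 0.8176660088/1 = 0.8176660088
Correction |R − A(h/2)| = 3.248e-02; gap |A(h/2) − A(h)| = 3.248e-02.

0.817666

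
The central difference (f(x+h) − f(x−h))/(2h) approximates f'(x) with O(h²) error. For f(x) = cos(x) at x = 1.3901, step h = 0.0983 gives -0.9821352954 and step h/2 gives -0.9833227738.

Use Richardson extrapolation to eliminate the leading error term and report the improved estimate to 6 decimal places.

-0.983719

Leading term ∝ h^2; use weight 4 = 2^2.
4×(-0.9833227738) = -3.9332910952; subtract (-0.9821352954) → -2.9511557998
Denominator 4 − 1 = 3.
Extrapolated: (-2.9511557998) / 3 = -0.9837185999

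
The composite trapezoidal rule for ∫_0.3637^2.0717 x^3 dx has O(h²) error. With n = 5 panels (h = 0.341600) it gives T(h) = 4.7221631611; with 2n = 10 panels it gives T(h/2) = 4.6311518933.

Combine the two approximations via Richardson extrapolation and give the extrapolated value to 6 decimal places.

r = 2, so 2^r = 4.
A(h/2) − A(h) = 4.6311518933 − 4.7221631611 = -0.0910112678
Divide by 2^2 − 1 = 3: (-0.0910112678)/3 = -0.0303370893
R = A(h/2) + (A(h/2) − A(h))/3 = 4.6311518933 − 0.0303370893 = 4.6008148040
Gap between inputs: 9.101e-02; correction applied: −0.0303370893.

4.600815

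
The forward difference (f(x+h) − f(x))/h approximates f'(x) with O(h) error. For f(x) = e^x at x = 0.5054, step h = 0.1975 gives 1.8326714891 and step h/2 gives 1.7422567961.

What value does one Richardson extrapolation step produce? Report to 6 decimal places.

With r = 1 the leading error scales as h^1, so the weight is 2^1 = 2.
Difference of the inputs: 1.7422567961 − 1.8326714891 = -0.0904146930
Correction (A(h/2) − A(h))/(2 − 1) = (-0.0904146930)/1 = -0.0904146930
R = A(h/2) + (A(h/2) − A(h))/1 = 1.7422567961 − 0.0904146930 = 1.6518421031

1.651842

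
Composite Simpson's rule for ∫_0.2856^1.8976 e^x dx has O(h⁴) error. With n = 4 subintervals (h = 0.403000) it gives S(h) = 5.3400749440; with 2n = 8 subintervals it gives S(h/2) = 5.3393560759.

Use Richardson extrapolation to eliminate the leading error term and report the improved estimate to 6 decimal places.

5.339308

Order 4 gives 2^r = 16 and 2^r − 1 = 15.
A(h/2) − A(h) = 5.3393560759 − 5.3400749440 = -0.0007188681
Divide by 2^4 − 1 = 15: (-0.0007188681)/15 = -0.0000479245
R = A(h/2) + (A(h/2) − A(h))/15 = 5.3393560759 − 0.0000479245 = 5.3393081514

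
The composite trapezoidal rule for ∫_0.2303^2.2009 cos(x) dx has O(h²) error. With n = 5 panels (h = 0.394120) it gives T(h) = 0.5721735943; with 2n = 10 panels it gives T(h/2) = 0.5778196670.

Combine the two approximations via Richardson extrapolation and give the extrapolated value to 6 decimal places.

r = 2: numerator weight 4, denominator 3.
4*0.5778196670 = 2.3112786680; 2.3112786680 − 0.5721735943 = 1.7391050737
(4*0.5778196670 − 0.5721735943)/(4 − 1) = 0.5797016912
Correction |R − A(h/2)| = 1.882e-03; gap |A(h/2) − A(h)| = 5.646e-03.

0.579702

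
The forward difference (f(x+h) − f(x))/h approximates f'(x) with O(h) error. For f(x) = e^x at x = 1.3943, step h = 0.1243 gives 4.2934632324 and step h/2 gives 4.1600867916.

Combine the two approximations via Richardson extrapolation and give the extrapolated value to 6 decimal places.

r = 1: numerator weight 2, denominator 1.
Top: 2(4.1600867916) − (4.2934632324) = 4.0267103508
Denominator 2 − 1 = 1.
Result: 4.0267103508
Correction |R − A(h/2)| = 1.334e-01; gap |A(h/2) − A(h)| = 1.334e-01.

4.026710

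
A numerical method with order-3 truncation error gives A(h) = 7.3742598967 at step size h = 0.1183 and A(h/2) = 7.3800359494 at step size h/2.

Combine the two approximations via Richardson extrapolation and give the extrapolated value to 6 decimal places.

7.380861

r = 3, so 2^r = 8.
Top: 8(7.3800359494) − (7.3742598967) = 51.6660276985
51.6660276985 ÷ 7 = 7.3808610998
Gap between inputs: 5.776e-03; correction applied: +0.0008251504.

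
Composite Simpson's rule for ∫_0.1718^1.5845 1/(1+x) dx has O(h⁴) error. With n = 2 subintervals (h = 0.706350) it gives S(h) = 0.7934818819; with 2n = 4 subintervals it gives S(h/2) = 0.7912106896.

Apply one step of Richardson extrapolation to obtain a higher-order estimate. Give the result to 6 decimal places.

0.791059

Error is O(h^4); halving h shrinks it by 2^4 = 16.
Numerator 16×A(h/2) − A(h) = 16×0.7912106896 − 0.7934818819 = 11.8658891517
(16×0.7912106896 − 0.7934818819)/(16 − 1) = 0.7910592768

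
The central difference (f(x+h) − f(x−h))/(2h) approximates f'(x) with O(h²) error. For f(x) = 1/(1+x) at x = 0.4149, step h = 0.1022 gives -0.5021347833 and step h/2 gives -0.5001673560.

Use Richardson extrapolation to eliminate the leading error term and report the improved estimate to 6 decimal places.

r = 2: numerator weight 4, denominator 3.
4·(-0.5001673560) = -2.0006694240; subtract (-0.5021347833) → -1.4985346407
Denominator 4 − 1 = 3.
Extrapolated: (-1.4985346407) / 3 = -0.4995115469
Gap between inputs: 1.967e-03; correction applied: +0.0006558091.

-0.499512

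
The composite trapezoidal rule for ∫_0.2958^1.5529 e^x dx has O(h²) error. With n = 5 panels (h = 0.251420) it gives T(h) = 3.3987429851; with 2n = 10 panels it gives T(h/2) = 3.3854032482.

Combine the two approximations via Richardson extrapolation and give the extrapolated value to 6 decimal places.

With r = 2 the leading error scales as h^2, so the weight is 2^2 = 4.
4*3.3854032482 = 13.5416129928; 13.5416129928 − 3.3987429851 = 10.1428700077
Divide by 2^2 − 1 = 3.
Result: 3.3809566692

3.380957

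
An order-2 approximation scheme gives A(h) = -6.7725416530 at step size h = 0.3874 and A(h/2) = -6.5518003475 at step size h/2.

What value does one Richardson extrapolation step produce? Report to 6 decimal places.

The method has order 2: 2^2 = 4.
4 × (-6.5518003475) = -26.2072013900; subtract (-6.7725416530) → -19.4346597370
Extrapolated: (-19.4346597370) / 3 = -6.4782199123

-6.478220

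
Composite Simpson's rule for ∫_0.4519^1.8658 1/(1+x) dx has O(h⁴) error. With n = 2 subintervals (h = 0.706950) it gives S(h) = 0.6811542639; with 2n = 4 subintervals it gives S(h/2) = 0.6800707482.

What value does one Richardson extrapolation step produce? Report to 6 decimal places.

0.679999

Leading term ∝ h^4; use weight 16 = 2^4.
2^4×A(h/2) = 10.8811319712; minus A(h) gives 10.1999777073.
Divide by 2^4 − 1 = 15.
Extrapolated: 10.1999777073 / 15 = 0.6799985138
Correction |R − A(h/2)| = 7.223e-05; gap |A(h/2) − A(h)| = 1.084e-03.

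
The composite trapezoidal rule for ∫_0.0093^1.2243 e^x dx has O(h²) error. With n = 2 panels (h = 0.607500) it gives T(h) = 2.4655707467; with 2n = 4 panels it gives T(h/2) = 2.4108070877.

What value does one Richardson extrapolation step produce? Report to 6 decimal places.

Method order is 2; weight 2^2 = 4.
Difference of the inputs: 2.4108070877 − 2.4655707467 = -0.0547636590
Divide by 2^2 − 1 = 3: (-0.0547636590)/3 = -0.0182545530
R = 2.4108070877 − 0.0182545530 = 2.3925525347

2.392553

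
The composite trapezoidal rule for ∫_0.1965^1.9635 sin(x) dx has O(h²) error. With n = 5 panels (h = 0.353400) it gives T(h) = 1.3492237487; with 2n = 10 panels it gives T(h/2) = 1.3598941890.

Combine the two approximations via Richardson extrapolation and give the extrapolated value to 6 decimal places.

r = 2, so 2^r = 4.
Numerator 4·A(h/2) − A(h) = 4·1.3598941890 − 1.3492237487 = 4.0903530073
4.0903530073 ÷ 3 = 1.3634510024

1.363451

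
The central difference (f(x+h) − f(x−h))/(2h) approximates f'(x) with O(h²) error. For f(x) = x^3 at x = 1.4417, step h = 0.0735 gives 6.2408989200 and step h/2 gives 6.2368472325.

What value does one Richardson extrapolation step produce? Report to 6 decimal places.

6.235497

r = 2: numerator weight 4, denominator 3.
Numerator 4×A(h/2) − A(h) = 4×6.2368472325 − 6.2408989200 = 18.7064900100
Divide by 2^2 − 1 = 3.
Result: 6.2354966700
Shift from A(h/2): −0.0013505625.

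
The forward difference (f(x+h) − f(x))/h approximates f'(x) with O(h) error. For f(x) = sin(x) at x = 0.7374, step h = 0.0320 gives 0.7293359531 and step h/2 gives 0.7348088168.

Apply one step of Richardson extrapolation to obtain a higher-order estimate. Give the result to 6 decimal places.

The method has order 1: 2^1 = 2.
Difference of the inputs: 0.7348088168 − 0.7293359531 = 0.0054728637
Correction (A(h/2) − A(h))/(2 − 1) = 0.0054728637/1 = 0.0054728637
R = A(h/2) + (A(h/2) − A(h))/1 = 0.7348088168 + 0.0054728637 = 0.7402816805
Shift from A(h/2): +0.0054728637.

0.740282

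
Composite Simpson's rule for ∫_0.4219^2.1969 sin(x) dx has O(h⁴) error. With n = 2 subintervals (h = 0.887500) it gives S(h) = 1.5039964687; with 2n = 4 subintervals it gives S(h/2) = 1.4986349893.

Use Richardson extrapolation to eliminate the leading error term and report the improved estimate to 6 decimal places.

1.498278

The method has order 4: 2^4 = 16.
Top: 16(1.4986349893) − (1.5039964687) = 22.4741633601
(16·1.4986349893 − 1.5039964687)/(16 − 1) = 1.4982775573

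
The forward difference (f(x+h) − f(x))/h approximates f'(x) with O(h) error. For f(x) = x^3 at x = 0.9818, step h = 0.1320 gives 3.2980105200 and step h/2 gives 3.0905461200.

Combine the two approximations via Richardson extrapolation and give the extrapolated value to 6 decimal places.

2.883082

Leading term ∝ h^1; use weight 2 = 2^1.
A(h/2) − A(h) = 3.0905461200 − 3.2980105200 = -0.2074644000
Correction (A(h/2) − A(h))/(2 − 1) = (-0.2074644000)/1 = -0.2074644000
R = A(h/2) + (A(h/2) − A(h))/1 = 3.0905461200 − 0.2074644000 = 2.8830817200
Correction |R − A(h/2)| = 2.075e-01; gap |A(h/2) − A(h)| = 2.075e-01.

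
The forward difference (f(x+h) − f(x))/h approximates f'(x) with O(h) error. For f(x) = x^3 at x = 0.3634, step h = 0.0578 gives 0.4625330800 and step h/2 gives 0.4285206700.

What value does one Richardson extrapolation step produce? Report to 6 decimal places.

r = 1: numerator weight 2, denominator 1.
Top: 2(0.4285206700) − (0.4625330800) = 0.3945082600
Divide by 2^1 − 1 = 1.
So the Richardson estimate is 0.3945082600.
Correction |R − A(h/2)| = 3.401e-02; gap |A(h/2) − A(h)| = 3.401e-02.

0.394508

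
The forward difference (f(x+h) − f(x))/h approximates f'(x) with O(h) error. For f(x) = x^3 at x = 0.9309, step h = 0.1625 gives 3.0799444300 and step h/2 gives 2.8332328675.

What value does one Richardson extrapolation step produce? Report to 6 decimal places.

2.586521

Error is O(h^1); halving h shrinks it by 2^1 = 2.
2·2.8332328675 = 5.6664657350; subtract 3.0799444300 → 2.5865213050
(2·2.8332328675 − 3.0799444300)/(2 − 1) = 2.5865213050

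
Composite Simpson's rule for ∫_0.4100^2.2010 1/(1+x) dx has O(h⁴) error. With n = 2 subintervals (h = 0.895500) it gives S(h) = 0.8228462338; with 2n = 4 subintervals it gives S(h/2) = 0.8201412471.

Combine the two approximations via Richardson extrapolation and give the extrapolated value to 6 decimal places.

The method has order 4: 2^4 = 16.
2^4×A(h/2) = 13.1222599536; minus A(h) gives 12.2994137198.
Divide by 2^4 − 1 = 15.
Result: 0.8199609147

0.819961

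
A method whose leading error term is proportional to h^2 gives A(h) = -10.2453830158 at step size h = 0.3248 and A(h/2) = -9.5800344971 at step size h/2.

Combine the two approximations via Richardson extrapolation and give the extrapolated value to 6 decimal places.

r = 2, so 2^r = 4.
2^2 × A(h/2) = -38.3201379884; minus A(h) gives -28.0747549726.
Divide by 2^2 − 1 = 3.
R = (-28.0747549726)/3 = -9.3582516575

-9.358252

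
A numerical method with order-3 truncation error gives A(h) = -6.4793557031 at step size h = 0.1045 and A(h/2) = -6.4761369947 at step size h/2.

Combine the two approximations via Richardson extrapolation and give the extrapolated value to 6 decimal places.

-6.475677

Order 3 gives 2^r = 8 and 2^r − 1 = 7.
8×(-6.4761369947) − (-6.4793557031) = -45.3297402545
Extrapolated: (-45.3297402545) / 7 = -6.4756771792
Correction |R − A(h/2)| = 4.598e-04; gap |A(h/2) − A(h)| = 3.219e-03.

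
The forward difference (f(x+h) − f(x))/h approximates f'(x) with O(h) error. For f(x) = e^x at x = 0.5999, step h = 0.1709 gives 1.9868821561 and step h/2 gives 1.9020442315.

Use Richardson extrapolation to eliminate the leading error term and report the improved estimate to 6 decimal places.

1.817206

The method has order 1: 2^1 = 2.
Numerator 2 × A(h/2) − A(h) = 2 × 1.9020442315 − 1.9868821561 = 1.8172063069
(2 × 1.9020442315 − 1.9868821561)/(2 − 1) = 1.8172063069
Gap between inputs: 8.484e-02; correction applied: −0.0848379246.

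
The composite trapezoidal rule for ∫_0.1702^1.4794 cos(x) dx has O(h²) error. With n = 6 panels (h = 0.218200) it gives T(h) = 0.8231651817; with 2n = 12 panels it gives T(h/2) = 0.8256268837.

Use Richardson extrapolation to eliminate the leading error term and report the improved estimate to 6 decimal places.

The method has order 2: 2^2 = 4.
4 × 0.8256268837 = 3.3025075348; subtract 0.8231651817 → 2.4793423531
Denominator 4 − 1 = 3.
2.4793423531 ÷ 3 = 0.8264474510

0.826447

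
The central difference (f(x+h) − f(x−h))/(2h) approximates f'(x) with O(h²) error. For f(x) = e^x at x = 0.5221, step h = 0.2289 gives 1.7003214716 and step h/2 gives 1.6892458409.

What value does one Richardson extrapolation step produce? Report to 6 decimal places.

Error is O(h^2); halving h shrinks it by 2^2 = 4.
Weighted: 6.7569833636 − 1.7003214716 = 5.0566618920
Extrapolated: 5.0566618920 / 3 = 1.6855539640
Correction |R − A(h/2)| = 3.692e-03; gap |A(h/2) − A(h)| = 1.108e-02.

1.685554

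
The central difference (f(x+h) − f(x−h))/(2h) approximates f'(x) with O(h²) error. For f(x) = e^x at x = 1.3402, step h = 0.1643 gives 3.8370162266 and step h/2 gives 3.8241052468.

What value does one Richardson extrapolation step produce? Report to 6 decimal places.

r = 2: numerator weight 4, denominator 3.
2^2×A(h/2) = 15.2964209872; minus A(h) gives 11.4594047606.
Denominator 4 − 1 = 3.
So the Richardson estimate is 3.8198015869.
Correction |R − A(h/2)| = 4.304e-03; gap |A(h/2) − A(h)| = 1.291e-02.

3.819802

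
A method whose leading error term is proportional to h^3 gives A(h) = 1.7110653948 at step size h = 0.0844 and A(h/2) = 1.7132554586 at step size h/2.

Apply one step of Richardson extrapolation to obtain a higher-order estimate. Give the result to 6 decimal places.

Leading term ∝ h^3; use weight 8 = 2^3.
Weighted: 13.7060436688 − 1.7110653948 = 11.9949782740
Divide by 2^3 − 1 = 7.
So the Richardson estimate is 1.7135683249.
Correction |R − A(h/2)| = 3.129e-04; gap |A(h/2) − A(h)| = 2.190e-03.

1.713568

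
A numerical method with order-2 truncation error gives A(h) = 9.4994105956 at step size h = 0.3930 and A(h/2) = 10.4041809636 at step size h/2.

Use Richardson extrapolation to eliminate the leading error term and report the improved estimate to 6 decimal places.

10.705771

The method has order 2: 2^2 = 4.
Weighted: 41.6167238544 − 9.4994105956 = 32.1173132588
R = 32.1173132588/3 = 10.7057710863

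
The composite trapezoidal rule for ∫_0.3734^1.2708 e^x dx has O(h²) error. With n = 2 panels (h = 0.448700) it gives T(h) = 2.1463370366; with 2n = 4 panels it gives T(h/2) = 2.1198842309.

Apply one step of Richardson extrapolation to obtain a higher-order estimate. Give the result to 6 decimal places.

2.111067

r = 2, so 2^r = 4.
Difference of the inputs: 2.1198842309 − 2.1463370366 = -0.0264528057
Correction (A(h/2) − A(h))/(4 − 1) = (-0.0264528057)/3 = -0.0088176019
R = A(h/2) + (A(h/2) − A(h))/3 = 2.1198842309 − 0.0088176019 = 2.1110666290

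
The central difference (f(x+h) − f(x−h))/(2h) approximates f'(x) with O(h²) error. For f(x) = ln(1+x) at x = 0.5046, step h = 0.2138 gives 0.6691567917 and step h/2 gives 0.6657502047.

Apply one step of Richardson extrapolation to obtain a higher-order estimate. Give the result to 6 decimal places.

0.664615

Leading term ∝ h^2; use weight 4 = 2^2.
4*0.6657502047 = 2.6630008188; 2.6630008188 − 0.6691567917 = 1.9938440271
R = 1.9938440271/3 = 0.6646146757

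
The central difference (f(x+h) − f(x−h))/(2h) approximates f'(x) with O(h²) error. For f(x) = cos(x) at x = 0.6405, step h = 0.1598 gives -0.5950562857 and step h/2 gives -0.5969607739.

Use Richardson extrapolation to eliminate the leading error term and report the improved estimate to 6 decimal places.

-0.597596

Method order is 2; weight 2^2 = 4.
Top: 4(-0.5969607739) − (-0.5950562857) = -1.7927868099
Extrapolated: (-1.7927868099) / 3 = -0.5975956033
Shift from A(h/2): −0.0006348294.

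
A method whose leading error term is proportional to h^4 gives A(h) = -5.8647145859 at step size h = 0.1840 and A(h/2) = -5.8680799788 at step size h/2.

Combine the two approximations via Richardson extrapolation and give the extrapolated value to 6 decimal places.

-5.868304

Error is O(h^4); halving h shrinks it by 2^4 = 16.
Numerator 16×A(h/2) − A(h) = 16×(-5.8680799788) − (-5.8647145859) = -88.0245650749
(-88.0245650749) ÷ 15 = -5.8683043383
Shift from A(h/2): −0.0002243595.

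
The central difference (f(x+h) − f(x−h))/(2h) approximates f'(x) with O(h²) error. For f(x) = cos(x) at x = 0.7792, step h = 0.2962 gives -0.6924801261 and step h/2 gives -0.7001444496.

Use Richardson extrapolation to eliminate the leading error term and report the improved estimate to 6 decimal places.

Method order is 2; weight 2^2 = 4.
4×(-0.7001444496) − (-0.6924801261) = -2.1080976723
Divide by 2^2 − 1 = 3.
(-2.1080976723) ÷ 3 = -0.7026992241
Gap between inputs: 7.664e-03; correction applied: −0.0025547745.

-0.702699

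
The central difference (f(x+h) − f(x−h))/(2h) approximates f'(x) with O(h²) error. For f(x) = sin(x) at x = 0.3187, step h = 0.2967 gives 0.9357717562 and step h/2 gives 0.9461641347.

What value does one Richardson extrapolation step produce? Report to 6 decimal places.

r = 2: numerator weight 4, denominator 3.
4 × 0.9461641347 = 3.7846565388; 3.7846565388 − 0.9357717562 = 2.8488847826
Denominator 4 − 1 = 3.
R = 2.8488847826/3 = 0.9496282609
Correction |R − A(h/2)| = 3.464e-03; gap |A(h/2) − A(h)| = 1.039e-02.

0.949628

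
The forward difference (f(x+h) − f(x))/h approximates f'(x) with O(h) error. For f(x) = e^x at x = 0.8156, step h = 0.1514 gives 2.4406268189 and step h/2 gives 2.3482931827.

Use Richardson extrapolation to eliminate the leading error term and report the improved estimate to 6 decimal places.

2.255960

Leading term ∝ h^1; use weight 2 = 2^1.
2*2.3482931827 = 4.6965863654; 4.6965863654 − 2.4406268189 = 2.2559595465
Extrapolated: 2.2559595465 / 1 = 2.2559595465
Shift from A(h/2): −0.0923336362.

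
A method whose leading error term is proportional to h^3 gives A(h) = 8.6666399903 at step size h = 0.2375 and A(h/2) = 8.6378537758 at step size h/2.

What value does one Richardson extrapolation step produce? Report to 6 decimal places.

8.633741

r = 3: numerator weight 8, denominator 7.
Numerator 8·A(h/2) − A(h) = 8·8.6378537758 − 8.6666399903 = 60.4361902161
Divide by 2^3 − 1 = 7.
Extrapolated: 60.4361902161 / 7 = 8.6337414594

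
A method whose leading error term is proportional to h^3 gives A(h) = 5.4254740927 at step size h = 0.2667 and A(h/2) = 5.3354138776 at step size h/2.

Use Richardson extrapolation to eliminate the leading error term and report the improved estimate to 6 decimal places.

r = 3, so 2^r = 8.
Weighted: 42.6833110208 − 5.4254740927 = 37.2578369281
Extrapolated: 37.2578369281 / 7 = 5.3225481326

5.322548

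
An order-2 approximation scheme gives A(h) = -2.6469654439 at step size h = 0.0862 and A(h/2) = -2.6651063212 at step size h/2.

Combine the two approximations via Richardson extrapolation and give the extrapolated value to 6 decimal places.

-2.671153

Leading term ∝ h^2; use weight 4 = 2^2.
4*(-2.6651063212) − (-2.6469654439) = -8.0134598409
Denominator 4 − 1 = 3.
(4*(-2.6651063212) − (-2.6469654439))/(4 − 1) = -2.6711532803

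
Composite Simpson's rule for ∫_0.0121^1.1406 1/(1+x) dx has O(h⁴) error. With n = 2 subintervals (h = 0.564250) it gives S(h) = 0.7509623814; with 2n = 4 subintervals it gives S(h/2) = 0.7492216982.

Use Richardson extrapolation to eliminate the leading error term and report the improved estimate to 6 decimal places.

Method order is 4; weight 2^4 = 16.
Weighted: 11.9875471712 − 0.7509623814 = 11.2365847898
(16·0.7492216982 − 0.7509623814)/(16 − 1) = 0.7491056527
Correction |R − A(h/2)| = 1.160e-04; gap |A(h/2) − A(h)| = 1.741e-03.

0.749106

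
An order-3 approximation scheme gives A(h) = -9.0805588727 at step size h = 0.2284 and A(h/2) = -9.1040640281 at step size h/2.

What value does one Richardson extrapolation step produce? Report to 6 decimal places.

r = 3: numerator weight 8, denominator 7.
Top: 8(-9.1040640281) − (-9.0805588727) = -63.7519533521
(-63.7519533521) ÷ 7 = -9.1074219074
Gap between inputs: 2.351e-02; correction applied: −0.0033578793.

-9.107422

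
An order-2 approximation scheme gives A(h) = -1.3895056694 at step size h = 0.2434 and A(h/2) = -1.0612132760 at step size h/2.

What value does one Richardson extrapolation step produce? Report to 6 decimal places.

Method order is 2; weight 2^2 = 4.
2^2·A(h/2) = -4.2448531040; minus A(h) gives -2.8553474346.
Extrapolated: (-2.8553474346) / 3 = -0.9517824782

-0.951782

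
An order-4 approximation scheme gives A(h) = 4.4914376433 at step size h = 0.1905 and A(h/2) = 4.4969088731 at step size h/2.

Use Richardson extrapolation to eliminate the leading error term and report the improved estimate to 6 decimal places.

r = 4, so 2^r = 16.
Numerator 16×A(h/2) − A(h) = 16×4.4969088731 − 4.4914376433 = 67.4591043263
Extrapolated: 67.4591043263 / 15 = 4.4972736218

4.497274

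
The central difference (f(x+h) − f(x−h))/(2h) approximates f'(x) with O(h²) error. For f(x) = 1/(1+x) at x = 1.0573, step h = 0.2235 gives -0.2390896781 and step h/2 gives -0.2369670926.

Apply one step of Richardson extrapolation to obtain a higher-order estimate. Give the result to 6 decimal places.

The method has order 2: 2^2 = 4.
4*(-0.2369670926) = -0.9478683704; subtract (-0.2390896781) → -0.7087786923
(-0.7087786923) ÷ 3 = -0.2362595641
Gap between inputs: 2.123e-03; correction applied: +0.0007075285.

-0.236260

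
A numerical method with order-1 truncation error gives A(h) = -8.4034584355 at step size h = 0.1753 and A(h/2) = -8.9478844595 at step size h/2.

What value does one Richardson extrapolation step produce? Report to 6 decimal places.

-9.492310

With r = 1 the leading error scales as h^1, so the weight is 2^1 = 2.
Top: 2(-8.9478844595) − (-8.4034584355) = -9.4923104835
R = (-9.4923104835)/1 = -9.4923104835
Gap between inputs: 5.444e-01; correction applied: −0.5444260240.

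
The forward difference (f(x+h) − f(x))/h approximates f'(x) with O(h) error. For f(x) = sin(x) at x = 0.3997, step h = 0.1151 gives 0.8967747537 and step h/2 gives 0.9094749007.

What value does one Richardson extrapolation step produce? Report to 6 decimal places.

0.922175

With r = 1 the leading error scales as h^1, so the weight is 2^1 = 2.
2^1*A(h/2) = 1.8189498014; minus A(h) gives 0.9221750477.
R = 0.9221750477/1 = 0.9221750477
Gap between inputs: 1.270e-02; correction applied: +0.0127001470.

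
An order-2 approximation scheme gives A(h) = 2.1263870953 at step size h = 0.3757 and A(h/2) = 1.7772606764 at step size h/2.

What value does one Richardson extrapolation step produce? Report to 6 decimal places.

1.660885

Order 2 gives 2^r = 4 and 2^r − 1 = 3.
4×1.7772606764 − 2.1263870953 = 4.9826556103
Divide by 2^2 − 1 = 3.
(4×1.7772606764 − 2.1263870953)/(4 − 1) = 1.6608852034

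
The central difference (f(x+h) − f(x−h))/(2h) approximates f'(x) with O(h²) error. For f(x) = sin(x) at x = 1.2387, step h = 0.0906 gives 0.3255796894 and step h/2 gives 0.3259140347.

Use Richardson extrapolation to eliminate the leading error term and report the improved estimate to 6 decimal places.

0.326025

r = 2: numerator weight 4, denominator 3.
Weighted: 1.3036561388 − 0.3255796894 = 0.9780764494
Divide by 2^2 − 1 = 3.
Extrapolated: 0.9780764494 / 3 = 0.3260254831
Correction |R − A(h/2)| = 1.114e-04; gap |A(h/2) − A(h)| = 3.343e-04.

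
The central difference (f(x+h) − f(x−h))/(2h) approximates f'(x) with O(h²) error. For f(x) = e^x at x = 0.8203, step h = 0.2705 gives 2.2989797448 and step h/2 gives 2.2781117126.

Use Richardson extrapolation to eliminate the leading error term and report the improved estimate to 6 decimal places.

2.271156

r = 2: numerator weight 4, denominator 3.
4·2.2781117126 − 2.2989797448 = 6.8134671056
6.8134671056 ÷ 3 = 2.2711557019
Gap between inputs: 2.087e-02; correction applied: −0.0069560107.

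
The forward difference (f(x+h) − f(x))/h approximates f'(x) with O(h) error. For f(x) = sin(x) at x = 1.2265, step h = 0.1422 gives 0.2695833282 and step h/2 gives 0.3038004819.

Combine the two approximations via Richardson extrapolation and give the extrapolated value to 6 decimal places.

0.338018

Error is O(h^1); halving h shrinks it by 2^1 = 2.
Weighted: 0.6076009638 − 0.2695833282 = 0.3380176356
0.3380176356 ÷ 1 = 0.3380176356
Gap between inputs: 3.422e-02; correction applied: +0.0342171537.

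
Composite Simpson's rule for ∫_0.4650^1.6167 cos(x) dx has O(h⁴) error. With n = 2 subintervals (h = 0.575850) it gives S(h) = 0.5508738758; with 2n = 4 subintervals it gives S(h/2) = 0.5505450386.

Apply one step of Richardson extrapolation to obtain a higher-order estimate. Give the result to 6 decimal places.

Error is O(h^4); halving h shrinks it by 2^4 = 16.
Top: 16(0.5505450386) − (0.5508738758) = 8.2578467418
Extrapolated: 8.2578467418 / 15 = 0.5505231161

0.550523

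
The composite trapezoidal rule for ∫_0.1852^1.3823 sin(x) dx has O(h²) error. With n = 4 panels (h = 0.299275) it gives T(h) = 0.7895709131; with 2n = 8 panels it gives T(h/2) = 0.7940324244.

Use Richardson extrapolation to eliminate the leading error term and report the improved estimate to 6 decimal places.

0.795520

Order 2 gives 2^r = 4 and 2^r − 1 = 3.
A(h/2) − A(h) = 0.7940324244 − 0.7895709131 = 0.0044615113
Divide by 2^2 − 1 = 3: 0.0044615113/3 = 0.0014871704
R = A(h/2) + (A(h/2) − A(h))/3 = 0.7940324244 + 0.0014871704 = 0.7955195948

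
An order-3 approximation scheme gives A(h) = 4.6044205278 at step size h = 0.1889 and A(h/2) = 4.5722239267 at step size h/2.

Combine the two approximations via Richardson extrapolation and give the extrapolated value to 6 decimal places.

Method order is 3; weight 2^3 = 8.
2^3*A(h/2) = 36.5777914136; minus A(h) gives 31.9733708858.
Denominator 8 − 1 = 7.
Extrapolated: 31.9733708858 / 7 = 4.5676244123

4.567624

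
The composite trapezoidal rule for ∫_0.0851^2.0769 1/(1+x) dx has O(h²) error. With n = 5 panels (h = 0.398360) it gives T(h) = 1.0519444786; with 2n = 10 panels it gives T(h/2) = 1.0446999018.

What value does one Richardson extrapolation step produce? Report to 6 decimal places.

1.042285

Method order is 2; weight 2^2 = 4.
Numerator 4 × A(h/2) − A(h) = 4 × 1.0446999018 − 1.0519444786 = 3.1268551286
Divide by 2^2 − 1 = 3.
Result: 1.0422850429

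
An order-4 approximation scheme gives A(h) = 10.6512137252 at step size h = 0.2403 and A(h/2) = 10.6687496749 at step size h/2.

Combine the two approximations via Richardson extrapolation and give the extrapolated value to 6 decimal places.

10.669919

r = 4, so 2^r = 16.
Weighted: 170.6999947984 − 10.6512137252 = 160.0487810732
Denominator 16 − 1 = 15.
R = 160.0487810732/15 = 10.6699187382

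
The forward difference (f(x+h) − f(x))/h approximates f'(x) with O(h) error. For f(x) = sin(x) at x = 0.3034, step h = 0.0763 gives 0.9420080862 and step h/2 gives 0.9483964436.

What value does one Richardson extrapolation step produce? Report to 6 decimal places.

0.954785

Order 1 gives 2^r = 2 and 2^r − 1 = 1.
A(h/2) − A(h) = 0.9483964436 − 0.9420080862 = 0.0063883574
Correction (A(h/2) − A(h))/(2 − 1) = 0.0063883574/1 = 0.0063883574
R = 0.9483964436 + 0.0063883574 = 0.9547848010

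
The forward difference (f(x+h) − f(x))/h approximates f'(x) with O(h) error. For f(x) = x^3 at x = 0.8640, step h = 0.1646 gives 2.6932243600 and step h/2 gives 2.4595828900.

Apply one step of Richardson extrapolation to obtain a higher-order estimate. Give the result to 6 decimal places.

2.225941

Leading term ∝ h^1; use weight 2 = 2^1.
Numerator 2×A(h/2) − A(h) = 2×2.4595828900 − 2.6932243600 = 2.2259414200
Extrapolated: 2.2259414200 / 1 = 2.2259414200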